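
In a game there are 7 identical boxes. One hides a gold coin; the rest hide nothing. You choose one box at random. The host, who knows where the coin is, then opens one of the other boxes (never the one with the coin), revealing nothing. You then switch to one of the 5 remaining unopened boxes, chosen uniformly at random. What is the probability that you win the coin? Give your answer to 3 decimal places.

Your original box holds the coin with probability 1/7, so the other 6 collectively hold it with probability 6/7.
The host can always find an empty box to open, so this doesn't change that 6/7; it is now spread over the 5 remaining unopened boxes.
P(win by switching) = (6/7) · (1/5) = 6/35 ≈ 0.171.

0.171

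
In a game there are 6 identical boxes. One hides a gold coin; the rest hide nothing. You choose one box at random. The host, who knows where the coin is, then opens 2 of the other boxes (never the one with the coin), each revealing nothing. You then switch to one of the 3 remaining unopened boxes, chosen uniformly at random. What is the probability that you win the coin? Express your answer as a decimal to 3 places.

0.278

Your original box holds the coin with probability 1/6, so the other 5 collectively hold it with probability 5/6.
The host can always find 2 empty boxes to open, so the reveals don't change that 5/6; it is now spread over the 3 remaining unopened boxes.
P(win by switching) = (5/6) · (1/3) = 5/18 ≈ 0.278.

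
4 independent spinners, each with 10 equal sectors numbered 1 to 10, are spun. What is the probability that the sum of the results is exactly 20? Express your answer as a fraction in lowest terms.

There are 10^4 = 10000 equally likely outcomes.
The number of ordered 4-tuples from {1,…,10} summing to 20 is 633.
P(sum = 20) = 633/10000.

633/10000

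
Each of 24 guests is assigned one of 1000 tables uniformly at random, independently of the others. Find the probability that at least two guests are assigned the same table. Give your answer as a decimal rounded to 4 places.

It's easier to compute the probability that all 24 are distinct.
P(all distinct) = 1000/1000 · 999/1000 · ··· · 977/1000 ≈ 0.7572.
So the probability of at least one match is 1 − 0.7572 = 0.2428.

0.2428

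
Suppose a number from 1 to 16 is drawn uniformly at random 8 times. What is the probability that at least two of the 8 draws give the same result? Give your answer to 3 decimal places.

0.879

P(all 8 different) = 16/16 · 15/16 · ··· · 9/16 ≈ 0.121.
P(at least two equal) = 1 − 0.121 = 0.879.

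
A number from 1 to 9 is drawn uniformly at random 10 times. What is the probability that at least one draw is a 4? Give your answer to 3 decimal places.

0.692

P(no draw is a 4) = (8/9)^10 ≈ 0.308.
P(at least one) = 1 − 0.308 = 0.692.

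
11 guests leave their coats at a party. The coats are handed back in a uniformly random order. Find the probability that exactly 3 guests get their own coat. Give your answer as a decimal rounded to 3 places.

Choose which 3 of the 11 are fixed: C(11,3) = 165 ways.
The remaining 8 must have no fixed point: D(8) = 14833.
P = 165·14833/39916800 = 2119/34560 ≈ 0.061.

0.061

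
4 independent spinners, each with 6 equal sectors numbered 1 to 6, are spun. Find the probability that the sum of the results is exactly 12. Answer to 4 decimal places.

There are 6^4 = 1296 equally likely outcomes.
The number of ordered 4-tuples from {1,…,6} summing to 12 is 125.
P(sum = 12) = 125/1296 ≈ 0.0965.

0.0965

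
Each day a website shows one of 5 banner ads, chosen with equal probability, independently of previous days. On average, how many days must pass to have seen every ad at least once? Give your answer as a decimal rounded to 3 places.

11.417

After i distinct types are collected, each trial gives a new one with probability (5−i)/5, so the expected wait for the next new type is 5/(5−i).
E = 5/5 + 5/4 + 5/3 + 5/2 + 5/1 = 137/12 ≈ 11.417.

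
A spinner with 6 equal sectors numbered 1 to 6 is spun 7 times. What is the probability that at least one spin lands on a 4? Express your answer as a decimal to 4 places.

0.7209

P(no spin lands on a 4) = (5/6)^7 ≈ 0.2791.
P(at least one) = 1 − 0.2791 = 0.7209.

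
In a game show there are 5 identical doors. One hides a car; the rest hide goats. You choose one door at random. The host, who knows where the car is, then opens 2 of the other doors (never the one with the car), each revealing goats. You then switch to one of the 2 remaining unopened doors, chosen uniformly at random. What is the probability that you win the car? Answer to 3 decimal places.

0.400

Your original door holds the car with probability 1/5, so the other 4 collectively hold it with probability 4/5.
The host can always find 2 empty doors to open, so the reveals don't change that 4/5; it is now spread over the 2 remaining unopened doors.
P(win by switching) = (4/5) · (1/2) = 2/5 ≈ 0.400.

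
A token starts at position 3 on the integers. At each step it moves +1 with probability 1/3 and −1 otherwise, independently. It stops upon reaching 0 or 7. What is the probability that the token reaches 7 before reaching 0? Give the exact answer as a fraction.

Let r = q/p = (2/3)/(1/3) = 2. The recurrence P(i) = p·P(i+1) + q·P(i−1) with P(0)=0, P(7)=1 gives P(i) = (1 − r^i)/(1 − r^7).
P(3) = (1 − (2)^3) / (1 − (2)^7) = 7/127.

7/127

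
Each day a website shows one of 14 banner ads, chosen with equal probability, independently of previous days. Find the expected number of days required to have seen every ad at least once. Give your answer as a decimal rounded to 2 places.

After i distinct types are collected, each trial gives a new one with probability (14−i)/14, so the expected wait for the next new type is 14/(14−i).
E = 14/14 + 14/13 + 14/12 + 14/11 + 14/10 + 14/9 + 14/8 + 14/7 + 14/6 + 14/5 + 14/4 + 14/3 + 14/2 + 14/1 = 1171733/25740 ≈ 45.52.

45.52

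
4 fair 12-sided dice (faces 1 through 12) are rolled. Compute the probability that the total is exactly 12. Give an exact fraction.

55/6912

There are 12^4 = 20736 equally likely outcomes.
The number of ordered 4-tuples from {1,…,12} summing to 12 is 165.
P(sum = 12) = 165/20736 = 55/6912.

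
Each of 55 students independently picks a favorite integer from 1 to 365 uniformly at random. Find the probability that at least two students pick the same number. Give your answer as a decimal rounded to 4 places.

0.9863

It's easier to compute the probability that all 55 are distinct.
P(all distinct) = 365/365 · 364/365 · ··· · 311/365 ≈ 0.0137.
So the probability of at least one match is 1 − 0.0137 = 0.9863.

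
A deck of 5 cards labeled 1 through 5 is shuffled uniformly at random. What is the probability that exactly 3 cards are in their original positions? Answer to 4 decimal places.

Choose which 3 of the 5 are fixed: C(5,3) = 10 ways.
The remaining 2 must have no fixed point: D(2) = 1.
P = 10·1/120 = 1/12 ≈ 0.0833.

0.0833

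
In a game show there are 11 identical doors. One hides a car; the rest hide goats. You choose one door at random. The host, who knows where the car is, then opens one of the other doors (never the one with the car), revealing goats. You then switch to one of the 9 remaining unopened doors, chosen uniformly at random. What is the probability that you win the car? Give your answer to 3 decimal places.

0.101

Your original door holds the car with probability 1/11, so the other 10 collectively hold it with probability 10/11.
The host can always find an empty door to open, so this doesn't change that 10/11; it is now spread over the 9 remaining unopened doors.
P(win by switching) = (10/11) · (1/9) = 10/99 ≈ 0.101.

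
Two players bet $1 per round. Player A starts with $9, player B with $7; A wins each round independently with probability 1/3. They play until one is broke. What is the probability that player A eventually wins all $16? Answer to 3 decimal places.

Let r = q/p = (2/3)/(1/3) = 2. The recurrence P(i) = p·P(i+1) + q·P(i−1) with P(0)=0, P(16)=1 gives P(i) = (1 − r^i)/(1 − r^16).
P(9) = (1 − (2)^9) / (1 − (2)^16) = 511/65535 ≈ 0.008.

0.008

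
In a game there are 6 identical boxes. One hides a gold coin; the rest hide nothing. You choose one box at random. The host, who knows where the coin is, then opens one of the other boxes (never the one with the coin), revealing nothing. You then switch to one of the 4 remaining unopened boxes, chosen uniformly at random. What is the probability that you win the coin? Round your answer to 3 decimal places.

Your original box holds the coin with probability 1/6, so the other 5 collectively hold it with probability 5/6.
The host can always find an empty box to open, so this doesn't change that 5/6; it is now spread over the 4 remaining unopened boxes.
P(win by switching) = (5/6) · (1/4) = 5/24 ≈ 0.208.

0.208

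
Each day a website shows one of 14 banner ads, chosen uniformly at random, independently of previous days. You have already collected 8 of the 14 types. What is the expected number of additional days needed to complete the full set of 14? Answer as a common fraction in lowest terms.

Starting from 8 distinct types, each trial gives a new one with probability (14−i)/14 when i types are held, so the wait for the next new type is 14/(14−i).
E = 14/6 + 14/5 + 14/4 + 14/3 + 14/2 + 14/1 = 343/10.

343/10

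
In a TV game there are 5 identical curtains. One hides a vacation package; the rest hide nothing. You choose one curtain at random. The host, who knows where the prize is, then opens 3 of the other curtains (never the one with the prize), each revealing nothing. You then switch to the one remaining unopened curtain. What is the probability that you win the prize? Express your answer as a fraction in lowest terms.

Your original curtain holds the prize with probability 1/5, so the other 4 collectively hold it with probability 4/5.
The host can always find 3 empty curtains to open, so the reveals don't change that 4/5; it is now spread over the 1 remaining unopened curtain.
P(win by switching) = (4/5) · (1/1) = 4/5.

4/5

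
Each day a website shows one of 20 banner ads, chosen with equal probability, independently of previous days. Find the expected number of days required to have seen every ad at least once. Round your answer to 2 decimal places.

After i distinct types are collected, each trial gives a new one with probability (20−i)/20, so the expected wait for the next new type is 20/(20−i).
E = 20/20 + 20/19 + 20/18 + 20/17 + 20/16 + 20/15 + 20/14 + 20/13 + 20/12 + 20/11 + 20/10 + 20/9 + 20/8 + 20/7 + 20/6 + 20/5 + 20/4 + 20/3 + 20/2 + 20/1 = 279175675/3879876 ≈ 71.95.

71.95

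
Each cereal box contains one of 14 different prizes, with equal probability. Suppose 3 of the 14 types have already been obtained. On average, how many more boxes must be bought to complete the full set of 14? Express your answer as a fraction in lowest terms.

83711/1980

Starting from 3 distinct types, each trial gives a new one with probability (14−i)/14 when i types are held, so the wait for the next new type is 14/(14−i).
E = 14/11 + 14/10 + 14/9 + 14/8 + 14/7 + 14/6 + 14/5 + 14/4 + 14/3 + 14/2 + 14/1 = 83711/1980.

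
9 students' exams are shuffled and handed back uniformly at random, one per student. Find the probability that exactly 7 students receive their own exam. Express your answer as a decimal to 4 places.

0.0001

Choose which 7 of the 9 are fixed: C(9,7) = 36 ways.
The remaining 2 must have no fixed point: D(2) = 1.
P = 36·1/362880 = 1/10080 ≈ 0.0001.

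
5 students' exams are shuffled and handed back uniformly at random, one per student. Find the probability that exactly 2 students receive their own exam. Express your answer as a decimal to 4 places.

0.1667

Choose which 2 of the 5 are fixed: C(5,2) = 10 ways.
The remaining 3 must have no fixed point: D(3) = 2.
P = 10·2/120 = 1/6 ≈ 0.1667.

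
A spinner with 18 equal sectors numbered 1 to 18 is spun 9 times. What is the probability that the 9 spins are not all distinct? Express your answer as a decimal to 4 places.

0.9111

P(all 9 different) = 18/18 · 17/18 · ··· · 10/18 ≈ 0.0889.
P(at least two equal) = 1 − 0.0889 = 0.9111.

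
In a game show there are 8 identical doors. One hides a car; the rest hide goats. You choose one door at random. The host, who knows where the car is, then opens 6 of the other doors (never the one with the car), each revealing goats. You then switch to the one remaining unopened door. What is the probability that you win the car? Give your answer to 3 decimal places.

Your original door holds the car with probability 1/8, so the other 7 collectively hold it with probability 7/8.
The host can always find 6 empty doors to open, so the reveals don't change that 7/8; it is now spread over the 1 remaining unopened door.
P(win by switching) = (7/8) · (1/1) = 7/8 ≈ 0.875.

0.875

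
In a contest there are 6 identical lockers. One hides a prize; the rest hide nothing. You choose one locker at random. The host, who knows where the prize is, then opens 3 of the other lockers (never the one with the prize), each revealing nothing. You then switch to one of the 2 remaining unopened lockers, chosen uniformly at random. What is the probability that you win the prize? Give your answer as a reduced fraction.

Your original locker holds the prize with probability 1/6, so the other 5 collectively hold it with probability 5/6.
The host can always find 3 empty lockers to open, so the reveals don't change that 5/6; it is now spread over the 2 remaining unopened lockers.
P(win by switching) = (5/6) · (1/2) = 5/12.

5/12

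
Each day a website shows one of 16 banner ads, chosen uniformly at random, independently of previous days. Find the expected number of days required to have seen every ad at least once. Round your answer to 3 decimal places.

54.092

After i distinct types are collected, each trial gives a new one with probability (16−i)/16, so the expected wait for the next new type is 16/(16−i).
E = 16/16 + 16/15 + 16/14 + 16/13 + 16/12 + 16/11 + 16/10 + 16/9 + 16/8 + 16/7 + 16/6 + 16/5 + 16/4 + 16/3 + 16/2 + 16/1 = 2436559/45045 ≈ 54.092.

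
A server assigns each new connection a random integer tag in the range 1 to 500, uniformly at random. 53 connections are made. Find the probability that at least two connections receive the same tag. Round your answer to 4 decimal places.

It's easier to compute the probability that all 53 are distinct.
P(all distinct) = 500/500 · 499/500 · ··· · 448/500 ≈ 0.0574.
So the probability of at least one match is 1 − 0.0574 = 0.9426.

0.9426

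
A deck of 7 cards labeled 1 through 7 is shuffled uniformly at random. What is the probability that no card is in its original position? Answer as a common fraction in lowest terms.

103/280

This is the derangement probability: permutations of 7 with no fixed point.
D(7) = 7! · (1 − 1/1! + 1/2! − ··· + (−1)^7/7!) = 1854.
P = 1854/5040 = 103/280.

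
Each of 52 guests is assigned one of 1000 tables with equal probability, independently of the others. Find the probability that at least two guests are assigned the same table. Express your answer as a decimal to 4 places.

It's easier to compute the probability that all 52 are distinct.
P(all distinct) = 1000/1000 · 999/1000 · ··· · 949/1000 ≈ 0.2594.
So the probability of at least one match is 1 − 0.2594 = 0.7406.

0.7406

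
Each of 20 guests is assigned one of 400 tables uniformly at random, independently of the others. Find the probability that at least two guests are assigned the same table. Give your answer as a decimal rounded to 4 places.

0.3830

It's easier to compute the probability that all 20 are distinct.
P(all distinct) = 400/400 · 399/400 · ··· · 381/400 ≈ 0.6170.
So the probability of at least one match is 1 − 0.6170 = 0.3830.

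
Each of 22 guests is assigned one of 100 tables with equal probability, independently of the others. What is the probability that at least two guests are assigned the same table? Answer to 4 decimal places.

0.9176

It's easier to compute the probability that all 22 are distinct.
P(all distinct) = 100/100 · 99/100 · ··· · 79/100 ≈ 0.0824.
So the probability of at least one match is 1 − 0.0824 = 0.9176.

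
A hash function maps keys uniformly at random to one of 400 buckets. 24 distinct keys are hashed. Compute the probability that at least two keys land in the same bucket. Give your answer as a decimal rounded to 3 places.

It's easier to compute the probability that all 24 are distinct.
P(all distinct) = 400/400 · 399/400 · ··· · 377/400 ≈ 0.495.
So the probability of at least one match is 1 − 0.495 = 0.505.

0.505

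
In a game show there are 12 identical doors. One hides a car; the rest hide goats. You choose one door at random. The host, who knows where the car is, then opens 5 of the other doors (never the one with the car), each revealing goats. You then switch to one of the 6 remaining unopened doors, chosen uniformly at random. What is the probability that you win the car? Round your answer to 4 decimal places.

0.1528

Your original door holds the car with probability 1/12, so the other 11 collectively hold it with probability 11/12.
The host can always find 5 empty doors to open, so the reveals don't change that 11/12; it is now spread over the 6 remaining unopened doors.
P(win by switching) = (11/12) · (1/6) = 11/72 ≈ 0.1528.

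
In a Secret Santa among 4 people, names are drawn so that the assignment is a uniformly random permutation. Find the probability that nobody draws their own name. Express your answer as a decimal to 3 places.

0.375

This is the derangement probability: permutations of 4 with no fixed point.
D(4) = 4! · (1 − 1/1! + 1/2! − ··· + (−1)^4/4!) = 9.
P = 9/24 = 3/8 ≈ 0.375.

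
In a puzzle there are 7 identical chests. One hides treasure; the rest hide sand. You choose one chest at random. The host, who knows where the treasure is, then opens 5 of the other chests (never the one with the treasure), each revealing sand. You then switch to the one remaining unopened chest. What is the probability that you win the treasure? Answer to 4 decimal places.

0.8571

Your original chest holds the treasure with probability 1/7, so the other 6 collectively hold it with probability 6/7.
The host can always find 5 empty chests to open, so the reveals don't change that 6/7; it is now spread over the 1 remaining unopened chest.
P(win by switching) = (6/7) · (1/1) = 6/7 ≈ 0.8571.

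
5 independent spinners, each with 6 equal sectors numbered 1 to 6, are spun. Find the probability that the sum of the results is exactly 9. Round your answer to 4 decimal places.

0.0090

There are 6^5 = 7776 equally likely outcomes.
The number of ordered 5-tuples from {1,…,6} summing to 9 is 70.
P(sum = 9) = 70/7776 = 35/3888 ≈ 0.0090.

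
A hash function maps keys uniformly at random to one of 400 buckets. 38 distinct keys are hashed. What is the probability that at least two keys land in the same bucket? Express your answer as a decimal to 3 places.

0.837

It's easier to compute the probability that all 38 are distinct.
P(all distinct) = 400/400 · 399/400 · ··· · 363/400 ≈ 0.163.
So the probability of at least one match is 1 − 0.163 = 0.837.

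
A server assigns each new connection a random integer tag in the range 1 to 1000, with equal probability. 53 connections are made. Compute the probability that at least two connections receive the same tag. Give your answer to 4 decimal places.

It's easier to compute the probability that all 53 are distinct.
P(all distinct) = 1000/1000 · 999/1000 · ··· · 948/1000 ≈ 0.2459.
So the probability of at least one match is 1 − 0.2459 = 0.7541.

0.7541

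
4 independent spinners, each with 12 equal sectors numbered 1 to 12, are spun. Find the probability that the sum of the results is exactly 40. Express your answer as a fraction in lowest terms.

55/6912

There are 12^4 = 20736 equally likely outcomes.
The number of ordered 4-tuples from {1,…,12} summing to 40 is 165.
P(sum = 40) = 165/20736 = 55/6912.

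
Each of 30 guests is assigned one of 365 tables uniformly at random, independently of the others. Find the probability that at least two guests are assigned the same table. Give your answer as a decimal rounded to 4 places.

0.7063

It's easier to compute the probability that all 30 are distinct.
P(all distinct) = 365/365 · 364/365 · ··· · 336/365 ≈ 0.2937.
So the probability of at least one match is 1 − 0.2937 = 0.7063.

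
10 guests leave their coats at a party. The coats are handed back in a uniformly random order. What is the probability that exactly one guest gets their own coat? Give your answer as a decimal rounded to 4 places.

Choose which one is fixed: C(10,1) = 10 ways.
The remaining 9 must have no fixed point: D(9) = 133496.
P = 10·133496/3628800 = 16687/45360 ≈ 0.3679.

0.3679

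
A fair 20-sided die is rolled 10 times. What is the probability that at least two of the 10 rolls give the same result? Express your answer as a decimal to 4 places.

0.9345

P(all 10 different) = 20/20 · 19/20 · ··· · 11/20 ≈ 0.0655.
P(at least two equal) = 1 − 0.0655 = 0.9345.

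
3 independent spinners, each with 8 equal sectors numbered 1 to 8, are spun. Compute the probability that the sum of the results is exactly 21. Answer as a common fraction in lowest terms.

5/256

There are 8^3 = 512 equally likely outcomes.
The number of ordered 3-tuples from {1,…,8} summing to 21 is 10.
P(sum = 21) = 10/512 = 5/256.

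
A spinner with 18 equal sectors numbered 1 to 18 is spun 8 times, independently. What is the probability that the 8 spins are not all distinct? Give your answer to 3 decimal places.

P(all 8 different) = 18/18 · 17/18 · ··· · 11/18 ≈ 0.160.
P(at least two equal) = 1 − 0.160 = 0.840.

0.840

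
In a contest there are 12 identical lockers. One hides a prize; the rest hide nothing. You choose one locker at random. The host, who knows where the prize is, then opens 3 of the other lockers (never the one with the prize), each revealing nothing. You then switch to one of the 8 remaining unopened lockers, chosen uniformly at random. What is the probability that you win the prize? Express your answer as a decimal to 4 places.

Your original locker holds the prize with probability 1/12, so the other 11 collectively hold it with probability 11/12.
The host can always find 3 empty lockers to open, so the reveals don't change that 11/12; it is now spread over the 8 remaining unopened lockers.
P(win by switching) = (11/12) · (1/8) = 11/96 ≈ 0.1146.

0.1146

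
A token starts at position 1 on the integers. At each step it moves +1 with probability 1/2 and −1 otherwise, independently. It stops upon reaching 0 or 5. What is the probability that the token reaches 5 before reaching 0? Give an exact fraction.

With a fair step, P(i) = ½P(i−1) + ½P(i+1) with P(0)=0, P(5)=1 has the linear solution P(i) = i/5.
P(1) = 1/5.

1/5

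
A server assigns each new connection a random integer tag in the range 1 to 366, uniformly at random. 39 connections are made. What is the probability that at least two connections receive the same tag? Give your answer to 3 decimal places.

0.877

It's easier to compute the probability that all 39 are distinct.
P(all distinct) = 366/366 · 365/366 · ··· · 328/366 ≈ 0.123.
So the probability of at least one match is 1 − 0.123 = 0.877.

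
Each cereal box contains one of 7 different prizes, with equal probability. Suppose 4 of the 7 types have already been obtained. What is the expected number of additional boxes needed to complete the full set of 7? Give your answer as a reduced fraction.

77/6

Starting from 4 distinct types, each trial gives a new one with probability (7−i)/7 when i types are held, so the wait for the next new type is 7/(7−i).
E = 7/3 + 7/2 + 7/1 = 77/6.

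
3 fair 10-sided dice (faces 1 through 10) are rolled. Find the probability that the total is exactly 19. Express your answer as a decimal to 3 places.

There are 10^3 = 1000 equally likely outcomes.
The number of ordered 3-tuples from {1,…,10} summing to 19 is 69.
P(sum = 19) = 69/1000 ≈ 0.069.

0.069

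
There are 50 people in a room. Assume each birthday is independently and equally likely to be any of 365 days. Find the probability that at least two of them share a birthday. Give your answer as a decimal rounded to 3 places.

It's easier to compute the probability that all 50 are distinct.
P(all distinct) = 365/365 · 364/365 · ··· · 316/365 ≈ 0.030.
So the probability of at least one match is 1 − 0.030 = 0.970.

0.970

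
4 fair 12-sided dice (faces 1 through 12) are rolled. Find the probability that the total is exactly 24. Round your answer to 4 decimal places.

There are 12^4 = 20736 equally likely outcomes.
The number of ordered 4-tuples from {1,…,12} summing to 24 is 1111.
P(sum = 24) = 1111/20736 ≈ 0.0536.

0.0536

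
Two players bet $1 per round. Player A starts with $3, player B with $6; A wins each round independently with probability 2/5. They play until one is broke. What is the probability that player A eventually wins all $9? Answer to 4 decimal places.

Let r = q/p = (3/5)/(2/5) = 3/2. The recurrence P(i) = p·P(i+1) + q·P(i−1) with P(0)=0, P(9)=1 gives P(i) = (1 − r^i)/(1 − r^9).
P(3) = (1 − (3/2)^3) / (1 − (3/2)^9) = 64/1009 ≈ 0.0634.

0.0634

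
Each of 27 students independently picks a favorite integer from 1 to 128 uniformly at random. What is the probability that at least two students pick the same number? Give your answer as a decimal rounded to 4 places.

0.9479

It's easier to compute the probability that all 27 are distinct.
P(all distinct) = 128/128 · 127/128 · ··· · 102/128 ≈ 0.0521.
So the probability of at least one match is 1 − 0.0521 = 0.9479.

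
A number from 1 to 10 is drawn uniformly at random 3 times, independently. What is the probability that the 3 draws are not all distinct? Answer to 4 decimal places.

0.2800

P(all 3 different) = 10/10 · 9/10 · ··· · 8/10 ≈ 0.7200.
P(at least two equal) = 1 − 0.7200 = 0.2800.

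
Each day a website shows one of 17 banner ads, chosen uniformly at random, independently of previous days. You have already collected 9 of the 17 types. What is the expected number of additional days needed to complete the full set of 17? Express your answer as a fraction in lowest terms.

12937/280

Starting from 9 distinct types, each trial gives a new one with probability (17−i)/17 when i types are held, so the wait for the next new type is 17/(17−i).
E = 17/8 + 17/7 + 17/6 + 17/5 + 17/4 + 17/3 + 17/2 + 17/1 = 12937/280.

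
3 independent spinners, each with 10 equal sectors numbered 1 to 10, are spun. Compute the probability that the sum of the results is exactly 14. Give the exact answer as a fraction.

69/1000

There are 10^3 = 1000 equally likely outcomes.
The number of ordered 3-tuples from {1,…,10} summing to 14 is 69.
P(sum = 14) = 69/1000.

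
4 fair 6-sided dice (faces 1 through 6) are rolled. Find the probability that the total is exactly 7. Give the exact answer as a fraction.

5/324

There are 6^4 = 1296 equally likely outcomes.
The number of ordered 4-tuples from {1,…,6} summing to 7 is 20.
P(sum = 7) = 20/1296 = 5/324.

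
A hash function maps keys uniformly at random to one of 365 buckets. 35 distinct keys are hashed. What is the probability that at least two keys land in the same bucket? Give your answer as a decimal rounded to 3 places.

It's easier to compute the probability that all 35 are distinct.
P(all distinct) = 365/365 · 364/365 · ··· · 331/365 ≈ 0.186.
So the probability of at least one match is 1 − 0.186 = 0.814.

0.814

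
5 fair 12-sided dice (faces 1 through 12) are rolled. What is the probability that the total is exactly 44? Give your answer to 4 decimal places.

0.0181

There are 12^5 = 248832 equally likely outcomes.
The number of ordered 5-tuples from {1,…,12} summing to 44 is 4495.
P(sum = 44) = 4495/248832 ≈ 0.0181.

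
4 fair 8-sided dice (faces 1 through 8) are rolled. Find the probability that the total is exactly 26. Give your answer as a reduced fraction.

There are 8^4 = 4096 equally likely outcomes.
The number of ordered 4-tuples from {1,…,8} summing to 26 is 84.
P(sum = 26) = 84/4096 = 21/1024.

21/1024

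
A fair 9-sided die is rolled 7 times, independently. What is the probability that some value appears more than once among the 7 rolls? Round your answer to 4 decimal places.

P(all 7 different) = 9/9 · 8/9 · ··· · 3/9 ≈ 0.0379.
P(at least two equal) = 1 − 0.0379 = 0.9621.

0.9621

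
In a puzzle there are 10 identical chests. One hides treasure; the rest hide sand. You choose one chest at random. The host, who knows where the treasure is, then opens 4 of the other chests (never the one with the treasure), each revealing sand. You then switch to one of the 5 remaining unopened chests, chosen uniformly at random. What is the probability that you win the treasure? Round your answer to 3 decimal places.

0.180

Your original chest holds the treasure with probability 1/10, so the other 9 collectively hold it with probability 9/10.
The host can always find 4 empty chests to open, so the reveals don't change that 9/10; it is now spread over the 5 remaining unopened chests.
P(win by switching) = (9/10) · (1/5) = 9/50 ≈ 0.180.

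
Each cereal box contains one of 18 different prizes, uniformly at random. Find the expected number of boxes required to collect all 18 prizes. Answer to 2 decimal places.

After i distinct types are collected, each trial gives a new one with probability (18−i)/18, so the expected wait for the next new type is 18/(18−i).
E = 18/18 + 18/17 + 18/16 + 18/15 + 18/14 + 18/13 + 18/12 + 18/11 + 18/10 + 18/9 + 18/8 + 18/7 + 18/6 + 18/5 + 18/4 + 18/3 + 18/2 + 18/1 = 42822903/680680 ≈ 62.91.

62.91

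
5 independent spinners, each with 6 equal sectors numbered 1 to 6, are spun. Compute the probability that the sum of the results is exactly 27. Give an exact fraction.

35/7776

There are 6^5 = 7776 equally likely outcomes.
The number of ordered 5-tuples from {1,…,6} summing to 27 is 35.
P(sum = 27) = 35/7776.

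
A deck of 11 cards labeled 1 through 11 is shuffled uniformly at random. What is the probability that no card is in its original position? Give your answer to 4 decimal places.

0.3679

This is the derangement probability: permutations of 11 with no fixed point.
D(11) = 11! · (1 − 1/1! + 1/2! − ··· + (−1)^11/11!) = 14684570.
P = 14684570/39916800 = 1468457/3991680 ≈ 0.3679.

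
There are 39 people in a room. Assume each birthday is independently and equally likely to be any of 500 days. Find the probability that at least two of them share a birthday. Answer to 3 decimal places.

It's easier to compute the probability that all 39 are distinct.
P(all distinct) = 500/500 · 499/500 · ··· · 462/500 ≈ 0.218.
So the probability of at least one match is 1 − 0.218 = 0.782.

0.782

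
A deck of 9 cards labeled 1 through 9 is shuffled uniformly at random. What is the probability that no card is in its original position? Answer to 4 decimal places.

0.3679

This is the derangement probability: permutations of 9 with no fixed point.
D(9) = 9! · (1 − 1/1! + 1/2! − ··· + (−1)^9/9!) = 133496.
P = 133496/362880 = 16687/45360 ≈ 0.3679.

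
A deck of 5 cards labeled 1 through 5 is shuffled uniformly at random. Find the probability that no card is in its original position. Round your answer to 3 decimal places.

0.367

This is the derangement probability: permutations of 5 with no fixed point.
D(5) = 5! · (1 − 1/1! + 1/2! − ··· + (−1)^5/5!) = 44.
P = 44/120 = 11/30 ≈ 0.367.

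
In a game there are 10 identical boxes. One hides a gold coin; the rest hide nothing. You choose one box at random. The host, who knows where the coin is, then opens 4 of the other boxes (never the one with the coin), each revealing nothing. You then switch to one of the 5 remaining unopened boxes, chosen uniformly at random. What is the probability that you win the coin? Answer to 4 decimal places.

0.1800

Your original box holds the coin with probability 1/10, so the other 9 collectively hold it with probability 9/10.
The host can always find 4 empty boxes to open, so the reveals don't change that 9/10; it is now spread over the 5 remaining unopened boxes.
P(win by switching) = (9/10) · (1/5) = 9/50 ≈ 0.1800.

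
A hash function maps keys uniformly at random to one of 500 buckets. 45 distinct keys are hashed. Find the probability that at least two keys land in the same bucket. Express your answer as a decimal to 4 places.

0.8702

It's easier to compute the probability that all 45 are distinct.
P(all distinct) = 500/500 · 499/500 · ··· · 456/500 ≈ 0.1298.
So the probability of at least one match is 1 − 0.1298 = 0.8702.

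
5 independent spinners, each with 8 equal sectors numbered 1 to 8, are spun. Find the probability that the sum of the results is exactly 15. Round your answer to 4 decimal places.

There are 8^5 = 32768 equally likely outcomes.
The number of ordered 5-tuples from {1,…,8} summing to 15 is 926.
P(sum = 15) = 926/32768 = 463/16384 ≈ 0.0283.

0.0283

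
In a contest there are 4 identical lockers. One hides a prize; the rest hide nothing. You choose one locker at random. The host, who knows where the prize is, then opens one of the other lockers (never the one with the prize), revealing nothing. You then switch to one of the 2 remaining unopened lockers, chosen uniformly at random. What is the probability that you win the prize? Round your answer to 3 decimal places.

Your original locker holds the prize with probability 1/4, so the other 3 collectively hold it with probability 3/4.
The host can always find an empty locker to open, so this doesn't change that 3/4; it is now spread over the 2 remaining unopened lockers.
P(win by switching) = (3/4) · (1/2) = 3/8 ≈ 0.375.

0.375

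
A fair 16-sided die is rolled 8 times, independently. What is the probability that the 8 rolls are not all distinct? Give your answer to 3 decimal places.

P(all 8 different) = 16/16 · 15/16 · ··· · 9/16 ≈ 0.121.
P(at least two equal) = 1 − 0.121 = 0.879.

0.879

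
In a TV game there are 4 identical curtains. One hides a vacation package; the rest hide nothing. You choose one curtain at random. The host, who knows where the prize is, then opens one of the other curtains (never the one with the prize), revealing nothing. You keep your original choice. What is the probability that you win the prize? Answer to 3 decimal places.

The host can always open an empty curtain regardless of your choice, so this gives no information about your original curtain.
P(win by staying) = 1/4 ≈ 0.250.

0.250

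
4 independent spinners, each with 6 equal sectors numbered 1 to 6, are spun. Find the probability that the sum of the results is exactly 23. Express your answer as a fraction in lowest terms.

There are 6^4 = 1296 equally likely outcomes.
The number of ordered 4-tuples from {1,…,6} summing to 23 is 4.
P(sum = 23) = 4/1296 = 1/324.

1/324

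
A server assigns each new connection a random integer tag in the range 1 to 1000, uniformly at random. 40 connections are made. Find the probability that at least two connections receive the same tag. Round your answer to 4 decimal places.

0.5464

It's easier to compute the probability that all 40 are distinct.
P(all distinct) = 1000/1000 · 999/1000 · ··· · 961/1000 ≈ 0.4536.
So the probability of at least one match is 1 − 0.4536 = 0.5464.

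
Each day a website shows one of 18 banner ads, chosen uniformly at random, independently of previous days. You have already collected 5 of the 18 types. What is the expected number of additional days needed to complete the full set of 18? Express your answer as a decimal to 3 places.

57.242

Starting from 5 distinct types, each trial gives a new one with probability (18−i)/18 when i types are held, so the wait for the next new type is 18/(18−i).
E = 18/13 + 18/12 + 18/11 + 18/10 + 18/9 + 18/8 + 18/7 + 18/6 + 18/5 + 18/4 + 18/3 + 18/2 + 18/1 = 1145993/20020 ≈ 57.242.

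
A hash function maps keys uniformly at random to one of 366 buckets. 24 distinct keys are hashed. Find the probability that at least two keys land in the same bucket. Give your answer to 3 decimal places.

It's easier to compute the probability that all 24 are distinct.
P(all distinct) = 366/366 · 365/366 · ··· · 343/366 ≈ 0.463.
So the probability of at least one match is 1 − 0.463 = 0.537.

0.537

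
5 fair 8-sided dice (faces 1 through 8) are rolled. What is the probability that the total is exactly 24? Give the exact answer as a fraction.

595/8192

There are 8^5 = 32768 equally likely outcomes.
The number of ordered 5-tuples from {1,…,8} summing to 24 is 2380.
P(sum = 24) = 2380/32768 = 595/8192.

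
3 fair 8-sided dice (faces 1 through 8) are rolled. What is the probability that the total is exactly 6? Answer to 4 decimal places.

0.0195

There are 8^3 = 512 equally likely outcomes.
The number of ordered 3-tuples from {1,…,8} summing to 6 is 10.
P(sum = 6) = 10/512 = 5/256 ≈ 0.0195.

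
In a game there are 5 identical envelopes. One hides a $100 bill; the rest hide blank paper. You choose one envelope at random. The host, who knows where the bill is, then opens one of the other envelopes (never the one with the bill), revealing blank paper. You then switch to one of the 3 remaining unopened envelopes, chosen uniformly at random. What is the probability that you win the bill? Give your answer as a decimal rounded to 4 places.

Your original envelope holds the bill with probability 1/5, so the other 4 collectively hold it with probability 4/5.
The host can always find an empty envelope to open, so this doesn't change that 4/5; it is now spread over the 3 remaining unopened envelopes.
P(win by switching) = (4/5) · (1/3) = 4/15 ≈ 0.2667.

0.2667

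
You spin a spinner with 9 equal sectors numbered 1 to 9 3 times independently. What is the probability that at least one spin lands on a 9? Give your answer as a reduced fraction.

217/729

P(no spin lands on a 9) = (8/9)^3 = 512/729.
P(at least one) = 1 − 512/729 = 217/729.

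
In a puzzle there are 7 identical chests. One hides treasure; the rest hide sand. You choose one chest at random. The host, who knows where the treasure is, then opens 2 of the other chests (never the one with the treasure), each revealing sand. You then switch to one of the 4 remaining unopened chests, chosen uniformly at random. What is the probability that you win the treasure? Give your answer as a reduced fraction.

Your original chest holds the treasure with probability 1/7, so the other 6 collectively hold it with probability 6/7.
The host can always find 2 empty chests to open, so the reveals don't change that 6/7; it is now spread over the 4 remaining unopened chests.
P(win by switching) = (6/7) · (1/4) = 3/14.

3/14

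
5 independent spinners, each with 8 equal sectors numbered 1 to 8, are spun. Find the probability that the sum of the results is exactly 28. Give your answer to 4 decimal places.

There are 8^5 = 32768 equally likely outcomes.
The number of ordered 5-tuples from {1,…,8} summing to 28 is 1470.
P(sum = 28) = 1470/32768 = 735/16384 ≈ 0.0449.

0.0449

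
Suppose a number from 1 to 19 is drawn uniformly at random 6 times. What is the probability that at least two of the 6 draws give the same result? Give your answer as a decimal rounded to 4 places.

0.5848

P(all 6 different) = 19/19 · 18/19 · ··· · 14/19 ≈ 0.4152.
P(at least two equal) = 1 − 0.4152 = 0.5848.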